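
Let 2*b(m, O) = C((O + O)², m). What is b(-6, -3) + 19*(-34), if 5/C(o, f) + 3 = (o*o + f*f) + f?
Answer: -1709311/2646 ≈ -646.00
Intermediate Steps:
C(o, f) = 5/(-3 + f + f² + o²) (C(o, f) = 5/(-3 + ((o*o + f*f) + f)) = 5/(-3 + ((o² + f²) + f)) = 5/(-3 + ((f² + o²) + f)) = 5/(-3 + (f + f² + o²)) = 5/(-3 + f + f² + o²))
b(m, O) = 5/(2*(-3 + m + m² + 16*O⁴)) (b(m, O) = (5/(-3 + m + m² + ((O + O)²)²))/2 = (5/(-3 + m + m² + ((2*O)²)²))/2 = (5/(-3 + m + m² + (4*O²)²))/2 = (5/(-3 + m + m² + 16*O⁴))/2 = 5/(2*(-3 + m + m² + 16*O⁴)))
b(-6, -3) + 19*(-34) = 5/(2*(-3 - 6 + (-6)² + 16*(-3)⁴)) + 19*(-34) = 5/(2*(-3 - 6 + 36 + 16*81)) - 646 = 5/(2*(-3 - 6 + 36 + 1296)) - 646 = (5/2)/1323 - 646 = (5/2)*(1/1323) - 646 = 5/2646 - 646 = -1709311/2646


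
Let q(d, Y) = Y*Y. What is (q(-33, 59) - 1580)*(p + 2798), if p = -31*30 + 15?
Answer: 3579583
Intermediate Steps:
p = -915 (p = -930 + 15 = -915)
q(d, Y) = Y²
(q(-33, 59) - 1580)*(p + 2798) = (59² - 1580)*(-915 + 2798) = (3481 - 1580)*1883 = 1901*1883 = 3579583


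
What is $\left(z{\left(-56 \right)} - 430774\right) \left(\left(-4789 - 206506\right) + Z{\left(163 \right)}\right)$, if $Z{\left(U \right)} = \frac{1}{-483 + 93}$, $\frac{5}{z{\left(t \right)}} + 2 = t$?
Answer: $\frac{686293903838249}{7540} \approx 9.102 \cdot 10^{10}$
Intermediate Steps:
$z{\left(t \right)} = \frac{5}{-2 + t}$
$Z{\left(U \right)} = - \frac{1}{390}$ ($Z{\left(U \right)} = \frac{1}{-390} = - \frac{1}{390}$)
$\left(z{\left(-56 \right)} - 430774\right) \left(\left(-4789 - 206506\right) + Z{\left(163 \right)}\right) = \left(\frac{5}{-2 - 56} - 430774\right) \left(\left(-4789 - 206506\right) - \frac{1}{390}\right) = \left(\frac{5}{-58} - 430774\right) \left(\left(-4789 - 206506\right) - \frac{1}{390}\right) = \left(5 \left(- \frac{1}{58}\right) - 430774\right) \left(-211295 - \frac{1}{390}\right) = \left(- \frac{5}{58} - 430774\right) \left(- \frac{82405051}{390}\right) = \left(- \frac{24984897}{58}\right) \left(- \frac{82405051}{390}\right) = \frac{686293903838249}{7540}$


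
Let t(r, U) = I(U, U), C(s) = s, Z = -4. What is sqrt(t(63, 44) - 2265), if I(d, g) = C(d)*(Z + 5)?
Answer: I*sqrt(2221) ≈ 47.128*I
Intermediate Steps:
I(d, g) = d (I(d, g) = d*(-4 + 5) = d*1 = d)
t(r, U) = U
sqrt(t(63, 44) - 2265) = sqrt(44 - 2265) = sqrt(-2221) = I*sqrt(2221)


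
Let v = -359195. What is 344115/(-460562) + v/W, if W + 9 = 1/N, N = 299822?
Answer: 49599094899085325/1242779119114 ≈ 39910.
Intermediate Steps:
W = -2698397/299822 (W = -9 + 1/299822 = -2698397/299822 ≈ -9.0000)
344115/(-460562) + v/W = 344115/(-460562) - 359195/(-2698397/299822) = 344115*(-1/460562) - 359195*(-299822/2698397) = -344115/460562 + 107694563290/2698397 = 49599094899085325/1242779119114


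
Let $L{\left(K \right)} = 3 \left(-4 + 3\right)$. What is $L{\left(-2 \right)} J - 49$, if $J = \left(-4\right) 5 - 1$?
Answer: $14$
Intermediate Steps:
$J = -21$ ($J = -20 - 1 = -21$)
$L{\left(K \right)} = -3$ ($L{\left(K \right)} = 3 \left(-1\right) = -3$)
$L{\left(-2 \right)} J - 49 = \left(-3\right) \left(-21\right) - 49 = 63 - 49 = 14$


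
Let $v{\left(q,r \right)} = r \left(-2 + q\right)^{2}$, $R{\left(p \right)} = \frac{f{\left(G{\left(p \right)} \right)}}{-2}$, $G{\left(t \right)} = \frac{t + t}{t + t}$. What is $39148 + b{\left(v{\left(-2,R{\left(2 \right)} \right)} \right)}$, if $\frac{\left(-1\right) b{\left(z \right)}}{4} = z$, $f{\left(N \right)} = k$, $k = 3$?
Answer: $39244$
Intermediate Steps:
$G{\left(t \right)} = 1$ ($G{\left(t \right)} = \frac{2 t}{2 t} = 2 t \frac{1}{2 t} = 1$)
$f{\left(N \right)} = 3$
$R{\left(p \right)} = - \frac{3}{2}$ ($R{\left(p \right)} = \frac{3}{-2} = 3 \left(- \frac{1}{2}\right) = - \frac{3}{2}$)
$b{\left(z \right)} = - 4 z$
$39148 + b{\left(v{\left(-2,R{\left(2 \right)} \right)} \right)} = 39148 - 4 \left(- \frac{3 \left(-2 - 2\right)^{2}}{2}\right) = 39148 - 4 \left(- \frac{3 \left(-4\right)^{2}}{2}\right) = 39148 - 4 \left(\left(- \frac{3}{2}\right) 16\right) = 39148 - -96 = 39148 + 96 = 39244$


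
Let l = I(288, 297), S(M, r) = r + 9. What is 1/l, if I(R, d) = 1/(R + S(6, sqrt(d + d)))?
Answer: 297 + 3*sqrt(66) ≈ 321.37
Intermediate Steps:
S(M, r) = 9 + r
I(R, d) = 1/(9 + R + sqrt(2)*sqrt(d)) (I(R, d) = 1/(R + (9 + sqrt(d + d))) = 1/(R + (9 + sqrt(2*d))) = 1/(R + (9 + sqrt(2)*sqrt(d))) = 1/(9 + R + sqrt(2)*sqrt(d)))
l = 1/(297 + 3*sqrt(66)) (l = 1/(9 + 288 + sqrt(2)*sqrt(297)) = 1/(9 + 288 + sqrt(2)*(3*sqrt(33))) = 1/(9 + 288 + 3*sqrt(66)) = 1/(297 + 3*sqrt(66)) ≈ 0.0031117)
1/l = 1/(1/295 - sqrt(66)/29205)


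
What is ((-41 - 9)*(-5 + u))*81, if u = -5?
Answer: 40500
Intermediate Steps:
((-41 - 9)*(-5 + u))*81 = ((-41 - 9)*(-5 - 5))*81 = -50*(-10)*81 = 500*81 = 40500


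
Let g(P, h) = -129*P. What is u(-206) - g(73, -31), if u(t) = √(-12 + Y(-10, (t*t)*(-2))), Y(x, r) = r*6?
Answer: 9417 + 2*I*√127311 ≈ 9417.0 + 713.61*I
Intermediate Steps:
Y(x, r) = 6*r
u(t) = √(-12 - 12*t²) (u(t) = √(-12 + 6*((t*t)*(-2))) = √(-12 + 6*(t²*(-2))) = √(-12 + 6*(-2*t²)) = √(-12 - 12*t²))
u(-206) - g(73, -31) = 2*√(-3 - 3*(-206)²) - (-129)*73 = 2*√(-3 - 3*42436) - 1*(-9417) = 2*√(-3 - 127308) + 9417 = 2*√(-127311) + 9417 = 2*(I*√127311) + 9417 = 2*I*√127311 + 9417 = 9417 + 2*I*√127311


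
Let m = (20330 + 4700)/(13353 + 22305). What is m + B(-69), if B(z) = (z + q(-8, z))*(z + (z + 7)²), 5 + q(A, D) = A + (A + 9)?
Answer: -5451649960/17829 ≈ -3.0577e+5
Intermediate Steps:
q(A, D) = 4 + 2*A (q(A, D) = -5 + (A + (A + 9)) = -5 + (A + (9 + A)) = -5 + (9 + 2*A) = 4 + 2*A)
B(z) = (-12 + z)*(z + (7 + z)²) (B(z) = (z + (4 + 2*(-8)))*(z + (z + 7)²) = (z + (4 - 16))*(z + (7 + z)²) = (z - 12)*(z + (7 + z)²) = (-12 + z)*(z + (7 + z)²))
m = 12515/17829 (m = 25030/35658 = 25030*(1/35658) = 12515/17829 ≈ 0.70195)
m + B(-69) = 12515/17829 + (-588 + (-69)³ - 131*(-69) + 3*(-69)²) = 12515/17829 + (-588 - 328509 + 9039 + 3*4761) = 12515/17829 + (-588 - 328509 + 9039 + 14283) = 12515/17829 - 305775 = -5451649960/17829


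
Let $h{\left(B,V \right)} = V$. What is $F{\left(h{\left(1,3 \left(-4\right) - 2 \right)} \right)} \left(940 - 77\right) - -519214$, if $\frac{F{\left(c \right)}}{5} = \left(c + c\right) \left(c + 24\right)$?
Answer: $-688986$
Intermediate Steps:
$F{\left(c \right)} = 10 c \left(24 + c\right)$ ($F{\left(c \right)} = 5 \left(c + c\right) \left(c + 24\right) = 5 \cdot 2 c \left(24 + c\right) = 10 c \left(24 + c\right)$)
$F{\left(h{\left(1,3 \left(-4\right) - 2 \right)} \right)} \left(940 - 77\right) - -519214 = 10 \left(3 \left(-4\right) - 2\right) \left(24 + \left(3 \left(-4\right) - 2\right)\right) \left(940 - 77\right) - -519214 = 10 \left(-12 - 2\right) \left(24 - 14\right) 863 + 519214 = 10 \left(-14\right) \left(24 - 14\right) 863 + 519214 = 10 \left(-14\right) 10 \cdot 863 + 519214 = \left(-1400\right) 863 + 519214 = -1208200 + 519214 = -688986$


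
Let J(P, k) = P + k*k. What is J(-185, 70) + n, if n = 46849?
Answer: 51564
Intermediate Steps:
J(P, k) = P + k**2
J(-185, 70) + n = (-185 + 70**2) + 46849 = (-185 + 4900) + 46849 = 4715 + 46849 = 51564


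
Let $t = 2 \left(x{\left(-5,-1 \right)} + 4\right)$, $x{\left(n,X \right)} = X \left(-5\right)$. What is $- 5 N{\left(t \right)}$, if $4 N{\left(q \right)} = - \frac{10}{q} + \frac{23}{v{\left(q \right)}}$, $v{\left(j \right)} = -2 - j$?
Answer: $\frac{307}{144} \approx 2.1319$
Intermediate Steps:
$x{\left(n,X \right)} = - 5 X$
$t = 18$ ($t = 2 \left(\left(-5\right) \left(-1\right) + 4\right) = 2 \left(5 + 4\right) = 2 \cdot 9 = 18$)
$N{\left(q \right)} = - \frac{5}{2 q} + \frac{23}{4 \left(-2 - q\right)}$ ($N{\left(q \right)} = \frac{- \frac{10}{q} + \frac{23}{-2 - q}}{4} = - \frac{5}{2 q} + \frac{23}{4 \left(-2 - q\right)}$)
$- 5 N{\left(t \right)} = - 5 \frac{-20 - 594}{4 \cdot 18 \left(2 + 18\right)} = - 5 \cdot \frac{1}{4} \cdot \frac{1}{18} \cdot \frac{1}{20} \left(-20 - 594\right) = - 5 \cdot \frac{1}{4} \cdot \frac{1}{18} \cdot \frac{1}{20} \left(-614\right) = \left(-5\right) \left(- \frac{307}{720}\right) = \frac{307}{144}$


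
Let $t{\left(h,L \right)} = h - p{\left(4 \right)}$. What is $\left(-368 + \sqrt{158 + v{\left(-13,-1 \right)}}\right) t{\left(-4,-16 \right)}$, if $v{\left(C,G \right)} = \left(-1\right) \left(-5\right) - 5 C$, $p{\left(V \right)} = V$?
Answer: $2944 - 16 \sqrt{57} \approx 2823.2$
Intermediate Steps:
$t{\left(h,L \right)} = -4 + h$ ($t{\left(h,L \right)} = h - 4 = -4 + h$)
$v{\left(C,G \right)} = 5 - 5 C$
$\left(-368 + \sqrt{158 + v{\left(-13,-1 \right)}}\right) t{\left(-4,-16 \right)} = \left(-368 + \sqrt{158 + \left(5 - -65\right)}\right) \left(-4 - 4\right) = \left(-368 + \sqrt{158 + \left(5 + 65\right)}\right) \left(-8\right) = \left(-368 + \sqrt{158 + 70}\right) \left(-8\right) = \left(-368 + \sqrt{228}\right) \left(-8\right) = \left(-368 + 2 \sqrt{57}\right) \left(-8\right) = 2944 - 16 \sqrt{57}$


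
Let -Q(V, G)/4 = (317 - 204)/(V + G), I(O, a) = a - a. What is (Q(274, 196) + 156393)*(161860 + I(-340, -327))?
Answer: 1189739919988/47 ≈ 2.5314e+10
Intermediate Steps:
I(O, a) = 0
Q(V, G) = -452/(G + V) (Q(V, G) = -4*(317 - 204)/(V + G) = -452/(G + V))
(Q(274, 196) + 156393)*(161860 + I(-340, -327)) = (-452/(196 + 274) + 156393)*(161860 + 0) = (-452/470 + 156393)*161860 = (-452*1/470 + 156393)*161860 = (-226/235 + 156393)*161860 = (36752129/235)*161860 = 1189739919988/47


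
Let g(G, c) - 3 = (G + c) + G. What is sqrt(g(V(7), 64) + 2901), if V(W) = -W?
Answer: sqrt(2954) ≈ 54.351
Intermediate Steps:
g(G, c) = 3 + c + 2*G (g(G, c) = 3 + ((G + c) + G) = 3 + (c + 2*G) = 3 + c + 2*G)
sqrt(g(V(7), 64) + 2901) = sqrt((3 + 64 + 2*(-1*7)) + 2901) = sqrt((3 + 64 + 2*(-7)) + 2901) = sqrt((3 + 64 - 14) + 2901) = sqrt(53 + 2901) = sqrt(2954)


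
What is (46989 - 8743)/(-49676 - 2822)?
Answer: -19123/26249 ≈ -0.72852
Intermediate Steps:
(46989 - 8743)/(-49676 - 2822) = 38246/(-52498) = 38246*(-1/52498) = -19123/26249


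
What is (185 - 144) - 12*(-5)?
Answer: 101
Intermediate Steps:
(185 - 144) - 12*(-5) = 41 + 60 = 101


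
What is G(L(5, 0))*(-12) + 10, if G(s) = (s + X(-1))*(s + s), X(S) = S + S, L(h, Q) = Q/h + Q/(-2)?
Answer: 10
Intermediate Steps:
L(h, Q) = -Q/2 + Q/h (L(h, Q) = Q/h + Q*(-½) = Q/h - Q/2 = -Q/2 + Q/h)
X(S) = 2*S
G(s) = 2*s*(-2 + s) (G(s) = (s + 2*(-1))*(s + s) = (s - 2)*(2*s) = (-2 + s)*(2*s) = 2*s*(-2 + s))
G(L(5, 0))*(-12) + 10 = (2*(-½*0 + 0/5)*(-2 + (-½*0 + 0/5)))*(-12) + 10 = (2*(0 + 0*(⅕))*(-2 + (0 + 0*(⅕))))*(-12) + 10 = (2*(0 + 0)*(-2 + (0 + 0)))*(-12) + 10 = (2*0*(-2 + 0))*(-12) + 10 = (2*0*(-2))*(-12) + 10 = 0*(-12) + 10 = 0 + 10 = 10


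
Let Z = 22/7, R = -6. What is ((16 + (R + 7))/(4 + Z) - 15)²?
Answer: 398161/2500 ≈ 159.26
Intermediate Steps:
Z = 22/7 (Z = 22*(⅐) = 22/7 ≈ 3.1429)
((16 + (R + 7))/(4 + Z) - 15)² = ((16 + (-6 + 7))/(4 + 22/7) - 15)² = ((16 + 1)/(50/7) - 15)² = (17*(7/50) - 15)² = (119/50 - 15)² = (-631/50)² = 398161/2500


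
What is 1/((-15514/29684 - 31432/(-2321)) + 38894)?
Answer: 34448282/1340279989855 ≈ 2.5702e-5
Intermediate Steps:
1/((-15514/29684 - 31432/(-2321)) + 38894) = 1/((-15514*1/29684 - 31432*(-1/2321)) + 38894) = 1/((-7757/14842 + 31432/2321) + 38894) = 1/(448509747/34448282 + 38894) = 1/(1340279989855/34448282) = 34448282/1340279989855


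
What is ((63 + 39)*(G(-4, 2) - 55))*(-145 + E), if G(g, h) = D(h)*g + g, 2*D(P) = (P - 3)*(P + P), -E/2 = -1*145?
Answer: -754290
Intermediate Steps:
E = 290 (E = -(-2)*145 = -2*(-145) = 290)
D(P) = P*(-3 + P) (D(P) = ((P - 3)*(P + P))/2 = ((-3 + P)*(2*P))/2 = (2*P*(-3 + P))/2 = P*(-3 + P))
G(g, h) = g + g*h*(-3 + h) (G(g, h) = (h*(-3 + h))*g + g = g*h*(-3 + h) + g = g + g*h*(-3 + h))
((63 + 39)*(G(-4, 2) - 55))*(-145 + E) = ((63 + 39)*(-4*(1 + 2*(-3 + 2)) - 55))*(-145 + 290) = (102*(-4*(1 + 2*(-1)) - 55))*145 = (102*(-4*(1 - 2) - 55))*145 = (102*(-4*(-1) - 55))*145 = (102*(4 - 55))*145 = (102*(-51))*145 = -5202*145 = -754290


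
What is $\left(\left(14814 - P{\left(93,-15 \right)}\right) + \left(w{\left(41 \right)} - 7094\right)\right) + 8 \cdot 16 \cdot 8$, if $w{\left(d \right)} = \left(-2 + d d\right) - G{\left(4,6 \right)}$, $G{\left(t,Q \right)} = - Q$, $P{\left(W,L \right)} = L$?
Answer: $10444$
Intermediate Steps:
$w{\left(d \right)} = 4 + d^{2}$ ($w{\left(d \right)} = \left(-2 + d d\right) - \left(-1\right) 6 = \left(-2 + d^{2}\right) - -6 = \left(-2 + d^{2}\right) + 6 = 4 + d^{2}$)
$\left(\left(14814 - P{\left(93,-15 \right)}\right) + \left(w{\left(41 \right)} - 7094\right)\right) + 8 \cdot 16 \cdot 8 = \left(\left(14814 - -15\right) + \left(\left(4 + 41^{2}\right) - 7094\right)\right) + 8 \cdot 16 \cdot 8 = \left(\left(14814 + 15\right) + \left(\left(4 + 1681\right) - 7094\right)\right) + 128 \cdot 8 = \left(14829 + \left(1685 - 7094\right)\right) + 1024 = \left(14829 - 5409\right) + 1024 = 9420 + 1024 = 10444$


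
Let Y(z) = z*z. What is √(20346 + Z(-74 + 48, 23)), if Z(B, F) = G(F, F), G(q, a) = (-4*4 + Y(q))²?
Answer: √283515 ≈ 532.46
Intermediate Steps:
Y(z) = z²
G(q, a) = (-16 + q²)² (G(q, a) = (-4*4 + q²)² = (-16 + q²)²)
Z(B, F) = (-16 + F²)²
√(20346 + Z(-74 + 48, 23)) = √(20346 + (-16 + 23²)²) = √(20346 + (-16 + 529)²) = √(20346 + 513²) = √(20346 + 263169) = √283515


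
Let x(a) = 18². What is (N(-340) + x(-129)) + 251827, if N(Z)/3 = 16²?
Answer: 252919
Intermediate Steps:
N(Z) = 768 (N(Z) = 3*16² = 3*256 = 768)
x(a) = 324
(N(-340) + x(-129)) + 251827 = (768 + 324) + 251827 = 1092 + 251827 = 252919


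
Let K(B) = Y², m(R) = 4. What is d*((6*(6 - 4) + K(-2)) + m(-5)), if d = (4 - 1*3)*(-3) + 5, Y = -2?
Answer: 40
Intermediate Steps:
K(B) = 4 (K(B) = (-2)² = 4)
d = 2 (d = (4 - 3)*(-3) + 5 = 1*(-3) + 5 = -3 + 5 = 2)
d*((6*(6 - 4) + K(-2)) + m(-5)) = 2*((6*(6 - 4) + 4) + 4) = 2*((6*2 + 4) + 4) = 2*((12 + 4) + 4) = 2*(16 + 4) = 2*20 = 40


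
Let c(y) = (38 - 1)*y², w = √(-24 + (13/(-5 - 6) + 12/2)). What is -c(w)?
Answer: 7807/11 ≈ 709.73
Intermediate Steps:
w = I*√2321/11 (w = √(-24 + (13/(-11) + 12*(½))) = √(-24 + (13*(-1/11) + 6)) = √(-24 + (-13/11 + 6)) = √(-24 + 53/11) = √(-211/11) = I*√2321/11 ≈ 4.3797*I)
c(y) = 37*y²
-c(w) = -37*(I*√2321/11)² = -37*(-211)/11 = -1*(-7807/11) = 7807/11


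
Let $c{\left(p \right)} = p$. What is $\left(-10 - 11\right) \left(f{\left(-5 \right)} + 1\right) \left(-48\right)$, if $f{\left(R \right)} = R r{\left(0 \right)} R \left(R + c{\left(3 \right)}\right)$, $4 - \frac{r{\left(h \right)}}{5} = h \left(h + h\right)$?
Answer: $-1006992$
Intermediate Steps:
$r{\left(h \right)} = 20 - 10 h^{2}$ ($r{\left(h \right)} = 20 - 5 h \left(h + h\right) = 20 - 5 h 2 h = 20 - 5 \cdot 2 h^{2} = 20 - 10 h^{2}$)
$f{\left(R \right)} = 20 R^{2} \left(3 + R\right)$ ($f{\left(R \right)} = R \left(20 - 10 \cdot 0^{2}\right) R \left(R + 3\right) = R \left(20 - 0\right) R \left(3 + R\right) = R \left(20 + 0\right) R \left(3 + R\right) = R 20 R \left(3 + R\right) = 20 R R \left(3 + R\right) = 20 R^{2} \left(3 + R\right)$)
$\left(-10 - 11\right) \left(f{\left(-5 \right)} + 1\right) \left(-48\right) = \left(-10 - 11\right) \left(20 \left(-5\right)^{2} \left(3 - 5\right) + 1\right) \left(-48\right) = - 21 \left(20 \cdot 25 \left(-2\right) + 1\right) \left(-48\right) = - 21 \left(-1000 + 1\right) \left(-48\right) = \left(-21\right) \left(-999\right) \left(-48\right) = 20979 \left(-48\right) = -1006992$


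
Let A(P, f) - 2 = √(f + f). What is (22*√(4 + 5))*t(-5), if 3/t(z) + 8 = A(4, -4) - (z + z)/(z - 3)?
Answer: -7656/323 - 2112*I*√2/323 ≈ -23.703 - 9.2471*I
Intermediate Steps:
A(P, f) = 2 + √2*√f (A(P, f) = 2 + √(f + f) = 2 + √(2*f) = 2 + √2*√f)
t(z) = 3/(-6 - 2*z/(-3 + z) + 2*I*√2) (t(z) = 3/(-8 + ((2 + √2*√(-4)) - (z + z)/(z - 3))) = 3/(-8 + ((2 + √2*(2*I)) - 2*z/(-3 + z))) = 3/(-8 + ((2 + 2*I*√2) - 2*z/(-3 + z))) = 3/(-8 + (2 - 2*z/(-3 + z) + 2*I*√2)) = 3/(-6 - 2*z/(-3 + z) + 2*I*√2))
(22*√(4 + 5))*t(-5) = (22*√(4 + 5))*(3*(3 - 1*(-5))/(2*(-9 + 5*(-5) - 1*(-5)*(1 + I*√2) + 3*I*√2))) = (22*√9)*(3*(3 + 5)/(2*(-9 - 25 + (5 + 5*I*√2) + 3*I*√2))) = (22*3)*((3/2)*8/(-29 + 8*I*√2)) = 66*(12/(-29 + 8*I*√2)) = 792/(-29 + 8*I*√2)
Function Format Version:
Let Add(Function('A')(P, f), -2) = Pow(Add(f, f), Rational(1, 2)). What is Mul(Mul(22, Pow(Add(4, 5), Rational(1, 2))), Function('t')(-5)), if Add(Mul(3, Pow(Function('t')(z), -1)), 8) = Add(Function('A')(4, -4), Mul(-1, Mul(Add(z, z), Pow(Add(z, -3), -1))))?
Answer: Add(Rational(-7656, 323), Mul(Rational(-2112, 323), I, Pow(2, Rational(1, 2)))) ≈ Add(-23.703, Mul(-9.2471, I))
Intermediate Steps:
Function('A')(P, f) = Add(2, Mul(Pow(2, Rational(1, 2)), Pow(f, Rational(1, 2)))) (Function('A')(P, f) = Add(2, Pow(Add(f, f), Rational(1, 2))) = Add(2, Pow(Mul(2, f), Rational(1, 2))) = Add(2, Mul(Pow(2, Rational(1, 2)), Pow(f, Rational(1, 2)))))
Function('t')(z) = Mul(3, Pow(Add(-6, Mul(-2, z, Pow(Add(-3, z), -1)), Mul(2, I, Pow(2, Rational(1, 2)))), -1)) (Function('t')(z) = Mul(3, Pow(Add(-8, Add(Add(2, Mul(Pow(2, Rational(1, 2)), Pow(-4, Rational(1, 2)))), Mul(-1, Mul(Add(z, z), Pow(Add(z, -3), -1))))), -1)) = Mul(3, Pow(Add(-8, Add(Add(2, Mul(Pow(2, Rational(1, 2)), Mul(2, I))), Mul(-1, Mul(Mul(2, z), Pow(Add(-3, z), -1))))), -1)) = Mul(3, Pow(Add(-8, Add(Add(2, Mul(2, I, Pow(2, Rational(1, 2)))), Mul(-1, Mul(2, z, Pow(Add(-3, z), -1))))), -1)) = Mul(3, Pow(Add(-8, Add(Add(2, Mul(2, I, Pow(2, Rational(1, 2)))), Mul(-2, z, Pow(Add(-3, z), -1)))), -1)) = Mul(3, Pow(Add(-8, Add(2, Mul(-2, z, Pow(Add(-3, z), -1)), Mul(2, I, Pow(2, Rational(1, 2))))), -1)) = Mul(3, Pow(Add(-6, Mul(-2, z, Pow(Add(-3, z), -1)), Mul(2, I, Pow(2, Rational(1, 2)))), -1)))
Mul(Mul(22, Pow(Add(4, 5), Rational(1, 2))), Function('t')(-5)) = Mul(Mul(22, Pow(Add(4, 5), Rational(1, 2))), Mul(Rational(3, 2), Pow(Add(-9, Mul(5, -5), Mul(-1, -5, Add(1, Mul(I, Pow(2, Rational(1, 2))))), Mul(3, I, Pow(2, Rational(1, 2)))), -1), Add(3, Mul(-1, -5)))) = Mul(Mul(22, Pow(9, Rational(1, 2))), Mul(Rational(3, 2), Pow(Add(-9, -25, Add(5, Mul(5, I, Pow(2, Rational(1, 2)))), Mul(3, I, Pow(2, Rational(1, 2)))), -1), Add(3, 5))) = Mul(Mul(22, 3), Mul(Rational(3, 2), Pow(Add(-29, Mul(8, I, Pow(2, Rational(1, 2)))), -1), 8)) = Mul(66, Mul(12, Pow(Add(-29, Mul(8, I, Pow(2, Rational(1, 2)))), -1))) = Mul(792, Pow(Add(-29, Mul(8, I, Pow(2, Rational(1, 2)))), -1))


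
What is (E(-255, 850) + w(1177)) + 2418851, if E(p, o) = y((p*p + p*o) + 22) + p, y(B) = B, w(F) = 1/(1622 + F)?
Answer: 6345033508/2799 ≈ 2.2669e+6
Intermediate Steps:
E(p, o) = 22 + p + p² + o*p (E(p, o) = ((p*p + p*o) + 22) + p = ((p² + o*p) + 22) + p = (22 + p² + o*p) + p = 22 + p + p² + o*p)
(E(-255, 850) + w(1177)) + 2418851 = ((22 - 255 + (-255)² + 850*(-255)) + 1/(1622 + 1177)) + 2418851 = ((22 - 255 + 65025 - 216750) + 1/2799) + 2418851 = (-151958 + 1/2799) + 2418851 = -425330441/2799 + 2418851 = 6345033508/2799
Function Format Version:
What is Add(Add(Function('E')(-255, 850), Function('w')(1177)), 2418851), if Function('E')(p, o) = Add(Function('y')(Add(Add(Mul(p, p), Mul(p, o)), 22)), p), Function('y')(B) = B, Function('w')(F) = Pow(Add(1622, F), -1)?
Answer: Rational(6345033508, 2799) ≈ 2.2669e+6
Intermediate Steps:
Function('E')(p, o) = Add(22, p, Pow(p, 2), Mul(o, p)) (Function('E')(p, o) = Add(Add(Add(Mul(p, p), Mul(p, o)), 22), p) = Add(Add(Add(Pow(p, 2), Mul(o, p)), 22), p) = Add(Add(22, Pow(p, 2), Mul(o, p)), p) = Add(22, p, Pow(p, 2), Mul(o, p)))
Add(Add(Function('E')(-255, 850), Function('w')(1177)), 2418851) = Add(Add(Add(22, -255, Pow(-255, 2), Mul(850, -255)), Pow(Add(1622, 1177), -1)), 2418851) = Add(Add(Add(22, -255, 65025, -216750), Pow(2799, -1)), 2418851) = Add(Add(-151958, Rational(1, 2799)), 2418851) = Add(Rational(-425330441, 2799), 2418851) = Rational(6345033508, 2799)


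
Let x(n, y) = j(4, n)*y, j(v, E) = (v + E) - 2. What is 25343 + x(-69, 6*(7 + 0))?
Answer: 22529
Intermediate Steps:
j(v, E) = -2 + E + v (j(v, E) = (E + v) - 2 = -2 + E + v)
x(n, y) = y*(2 + n) (x(n, y) = (-2 + n + 4)*y = (2 + n)*y = y*(2 + n))
25343 + x(-69, 6*(7 + 0)) = 25343 + (6*(7 + 0))*(2 - 69) = 25343 + (6*7)*(-67) = 25343 + 42*(-67) = 25343 - 2814 = 22529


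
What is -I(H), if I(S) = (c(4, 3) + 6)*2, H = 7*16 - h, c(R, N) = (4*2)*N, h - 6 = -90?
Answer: -60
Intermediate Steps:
h = -84 (h = 6 - 90 = -84)
c(R, N) = 8*N
H = 196 (H = 7*16 - 1*(-84) = 112 + 84 = 196)
I(S) = 60 (I(S) = (8*3 + 6)*2 = (24 + 6)*2 = 30*2 = 60)
-I(H) = -1*60 = -60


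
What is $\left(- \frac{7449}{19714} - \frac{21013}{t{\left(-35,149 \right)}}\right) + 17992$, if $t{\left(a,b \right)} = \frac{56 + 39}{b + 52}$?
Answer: $- \frac{49569056977}{1872830} \approx -26467.0$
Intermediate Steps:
$t{\left(a,b \right)} = \frac{95}{52 + b}$
$\left(- \frac{7449}{19714} - \frac{21013}{t{\left(-35,149 \right)}}\right) + 17992 = \left(- \frac{7449}{19714} - \frac{21013}{95 \frac{1}{52 + 149}}\right) + 17992 = \left(\left(-7449\right) \frac{1}{19714} - \frac{21013}{95 \cdot \frac{1}{201}}\right) + 17992 = \left(- \frac{7449}{19714} - \frac{21013}{95 \cdot \frac{1}{201}}\right) + 17992 = \left(- \frac{7449}{19714} - \frac{21013}{\frac{95}{201}}\right) + 17992 = \left(- \frac{7449}{19714} - \frac{4223613}{95}\right) + 17992 = - \frac{83265014337}{1872830} + 17992 = - \frac{49569056977}{1872830}$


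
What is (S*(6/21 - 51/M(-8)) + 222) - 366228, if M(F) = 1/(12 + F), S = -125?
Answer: -2383792/7 ≈ -3.4054e+5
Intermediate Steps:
(S*(6/21 - 51/M(-8)) + 222) - 366228 = (-125*(6/21 - 51/(1/(12 - 8))) + 222) - 366228 = (-125*(6*(1/21) - 51/(1/4)) + 222) - 366228 = (-125*(2/7 - 51/¼) + 222) - 366228 = (-125*(2/7 - 51*4) + 222) - 366228 = (-125*(2/7 - 204) + 222) - 366228 = (-125*(-1426/7) + 222) - 366228 = (178250/7 + 222) - 366228 = 179804/7 - 366228 = -2383792/7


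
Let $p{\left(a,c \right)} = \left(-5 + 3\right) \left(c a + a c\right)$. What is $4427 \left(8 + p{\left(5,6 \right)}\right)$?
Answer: $-495824$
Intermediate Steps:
$p{\left(a,c \right)} = - 4 a c$ ($p{\left(a,c \right)} = - 2 \left(a c + a c\right) = - 2 \cdot 2 a c = - 4 a c$)
$4427 \left(8 + p{\left(5,6 \right)}\right) = 4427 \left(8 - 20 \cdot 6\right) = 4427 \left(8 - 120\right) = 4427 \left(-112\right) = -495824$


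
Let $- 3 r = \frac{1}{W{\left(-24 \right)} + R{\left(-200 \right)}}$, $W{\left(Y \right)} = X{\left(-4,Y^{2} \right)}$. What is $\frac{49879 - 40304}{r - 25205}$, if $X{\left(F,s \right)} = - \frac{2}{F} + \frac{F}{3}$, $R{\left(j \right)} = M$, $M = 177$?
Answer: $- \frac{10120775}{26641687} \approx -0.37988$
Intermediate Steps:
$R{\left(j \right)} = 177$
$X{\left(F,s \right)} = - \frac{2}{F} + \frac{F}{3}$ ($X{\left(F,s \right)} = - \frac{2}{F} + F \frac{1}{3} = - \frac{2}{F} + \frac{F}{3}$)
$W{\left(Y \right)} = - \frac{5}{6}$ ($W{\left(Y \right)} = - \frac{2}{-4} + \frac{1}{3} \left(-4\right) = \left(-2\right) \left(- \frac{1}{4}\right) - \frac{4}{3} = \frac{1}{2} - \frac{4}{3} = - \frac{5}{6}$)
$r = - \frac{2}{1057}$ ($r = - \frac{1}{3 \left(- \frac{5}{6} + 177\right)} = - \frac{1}{3 \cdot \frac{1057}{6}} = \left(- \frac{1}{3}\right) \frac{6}{1057} = - \frac{2}{1057} \approx -0.0018921$)
$\frac{49879 - 40304}{r - 25205} = \frac{49879 - 40304}{- \frac{2}{1057} - 25205} = \frac{9575}{- \frac{26641687}{1057}} = 9575 \left(- \frac{1057}{26641687}\right) = - \frac{10120775}{26641687}$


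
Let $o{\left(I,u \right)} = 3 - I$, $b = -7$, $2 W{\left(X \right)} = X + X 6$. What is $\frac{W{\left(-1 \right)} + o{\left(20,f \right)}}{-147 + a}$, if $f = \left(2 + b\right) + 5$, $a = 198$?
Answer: $- \frac{41}{102} \approx -0.40196$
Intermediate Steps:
$W{\left(X \right)} = \frac{7 X}{2}$ ($W{\left(X \right)} = \frac{X + X 6}{2} = \frac{X + 6 X}{2} = \frac{7 X}{2}$)
$f = 0$ ($f = \left(2 - 7\right) + 5 = -5 + 5 = 0$)
$\frac{W{\left(-1 \right)} + o{\left(20,f \right)}}{-147 + a} = \frac{\frac{7}{2} \left(-1\right) + \left(3 - 20\right)}{-147 + 198} = \frac{- \frac{7}{2} + \left(3 - 20\right)}{51} = \left(- \frac{7}{2} - 17\right) \frac{1}{51} = \left(- \frac{41}{2}\right) \frac{1}{51} = - \frac{41}{102}$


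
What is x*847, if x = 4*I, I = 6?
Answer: 20328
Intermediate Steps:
x = 24 (x = 4*6 = 24)
x*847 = 24*847 = 20328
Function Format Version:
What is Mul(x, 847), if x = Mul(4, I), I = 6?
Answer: 20328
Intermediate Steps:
x = 24 (x = Mul(4, 6) = 24)
Mul(x, 847) = Mul(24, 847) = 20328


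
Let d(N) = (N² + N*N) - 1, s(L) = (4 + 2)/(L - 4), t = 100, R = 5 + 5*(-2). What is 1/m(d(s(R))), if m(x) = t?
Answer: 1/100 ≈ 0.010000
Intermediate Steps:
R = -5 (R = 5 - 10 = -5)
s(L) = 6/(-4 + L)
d(N) = -1 + 2*N² (d(N) = (N² + N²) - 1 = 2*N² - 1 = -1 + 2*N²)
m(x) = 100
1/m(d(s(R))) = 1/100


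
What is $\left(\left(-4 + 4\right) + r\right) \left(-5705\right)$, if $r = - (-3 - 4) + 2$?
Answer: $-51345$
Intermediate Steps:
$r = 9$ ($r = \left(-1\right) \left(-7\right) + 2 = 7 + 2 = 9$)
$\left(\left(-4 + 4\right) + r\right) \left(-5705\right) = \left(\left(-4 + 4\right) + 9\right) \left(-5705\right) = \left(0 + 9\right) \left(-5705\right) = 9 \left(-5705\right) = -51345$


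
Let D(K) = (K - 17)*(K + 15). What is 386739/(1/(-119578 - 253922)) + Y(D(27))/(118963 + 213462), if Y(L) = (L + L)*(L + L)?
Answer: -1920711978372276/13297 ≈ -1.4445e+11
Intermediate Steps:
D(K) = (-17 + K)*(15 + K)
Y(L) = 4*L² (Y(L) = (2*L)*(2*L) = 4*L²)
386739/(1/(-119578 - 253922)) + Y(D(27))/(118963 + 213462) = 386739/(1/(-119578 - 253922)) + (4*(-255 + 27² - 2*27)²)/(118963 + 213462) = 386739/(1/(-373500)) + (4*(-255 + 729 - 54)²)/332425 = 386739/(-1/373500) + (4*420²)*(1/332425) = 386739*(-373500) + (4*176400)*(1/332425) = -144447016500 + 705600*(1/332425) = -144447016500 + 28224/13297 = -1920711978372276/13297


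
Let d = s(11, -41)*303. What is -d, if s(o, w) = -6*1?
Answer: 1818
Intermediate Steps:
s(o, w) = -6
d = -1818 (d = -6*303 = -1818)
-d = -1*(-1818) = 1818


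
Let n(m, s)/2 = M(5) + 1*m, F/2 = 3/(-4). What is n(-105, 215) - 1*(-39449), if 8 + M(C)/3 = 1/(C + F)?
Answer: 274349/7 ≈ 39193.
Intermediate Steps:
F = -3/2 (F = 2*(3/(-4)) = 2*(3*(-1/4)) = 2*(-3/4) = -3/2 ≈ -1.5000)
M(C) = -24 + 3/(-3/2 + C) (M(C) = -24 + 3/(C - 3/2) = -24 + 3/(-3/2 + C))
n(m, s) = -324/7 + 2*m (n(m, s) = 2*(6*(13 - 8*5)/(-3 + 2*5) + 1*m) = 2*(6*(13 - 40)/(-3 + 10) + m) = 2*(6*(-27)/7 + m) = 2*(6*(1/7)*(-27) + m) = 2*(-162/7 + m) = -324/7 + 2*m)
n(-105, 215) - 1*(-39449) = (-324/7 + 2*(-105)) - 1*(-39449) = (-324/7 - 210) + 39449 = -1794/7 + 39449 = 274349/7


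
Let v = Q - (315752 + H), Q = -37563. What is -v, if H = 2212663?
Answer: 2565978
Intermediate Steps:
v = -2565978 (v = -37563 - (315752 + 2212663) = -37563 - 1*2528415 = -37563 - 2528415 = -2565978)
-v = -1*(-2565978) = 2565978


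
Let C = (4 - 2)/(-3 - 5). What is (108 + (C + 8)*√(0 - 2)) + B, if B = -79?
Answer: 29 + 31*I*√2/4 ≈ 29.0 + 10.96*I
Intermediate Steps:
C = -¼ (C = 2/(-8) = 2*(-⅛) = -¼ ≈ -0.25000)
(108 + (C + 8)*√(0 - 2)) + B = (108 + (-¼ + 8)*√(0 - 2)) - 79 = (108 + 31*√(-2)/4) - 79 = (108 + 31*(I*√2)/4) - 79 = (108 + 31*I*√2/4) - 79 = 29 + 31*I*√2/4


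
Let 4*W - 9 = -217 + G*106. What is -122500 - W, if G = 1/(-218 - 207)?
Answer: -104080747/850 ≈ -1.2245e+5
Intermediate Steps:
G = -1/425 (G = 1/(-425) = -1/425 ≈ -0.0023529)
W = -44253/850 (W = 9/4 + (-217 - 1/425*106)/4 = 9/4 + (-217 - 106/425)/4 = 9/4 + (¼)*(-92331/425) = 9/4 - 92331/1700 = -44253/850 ≈ -52.062)
-122500 - W = -122500 - 1*(-44253/850) = -122500 + 44253/850 = -104080747/850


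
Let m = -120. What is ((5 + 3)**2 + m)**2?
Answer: 3136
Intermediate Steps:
((5 + 3)**2 + m)**2 = ((5 + 3)**2 - 120)**2 = (8**2 - 120)**2 = (64 - 120)**2 = (-56)**2 = 3136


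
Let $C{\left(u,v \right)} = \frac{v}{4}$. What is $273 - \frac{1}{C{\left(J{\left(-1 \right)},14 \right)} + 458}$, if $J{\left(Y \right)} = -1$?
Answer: $\frac{251977}{923} \approx 273.0$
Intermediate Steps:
$C{\left(u,v \right)} = \frac{v}{4}$ ($C{\left(u,v \right)} = v \frac{1}{4} = \frac{v}{4}$)
$273 - \frac{1}{C{\left(J{\left(-1 \right)},14 \right)} + 458} = 273 - \frac{1}{\frac{1}{4} \cdot 14 + 458} = 273 - \frac{1}{\frac{7}{2} + 458} = 273 - \frac{1}{\frac{923}{2}} = 273 - \frac{2}{923} = \frac{251977}{923}$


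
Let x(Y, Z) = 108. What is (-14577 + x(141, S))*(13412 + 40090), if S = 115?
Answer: -774120438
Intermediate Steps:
(-14577 + x(141, S))*(13412 + 40090) = (-14577 + 108)*(13412 + 40090) = -14469*53502 = -774120438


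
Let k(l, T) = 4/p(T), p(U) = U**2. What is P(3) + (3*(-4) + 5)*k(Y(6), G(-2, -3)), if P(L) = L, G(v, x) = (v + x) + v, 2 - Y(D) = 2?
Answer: 17/7 ≈ 2.4286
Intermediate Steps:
Y(D) = 0 (Y(D) = 2 - 1*2 = 2 - 2 = 0)
G(v, x) = x + 2*v
k(l, T) = 4/T**2 (k(l, T) = 4/(T**2) = 4/T**2)
P(3) + (3*(-4) + 5)*k(Y(6), G(-2, -3)) = 3 + (3*(-4) + 5)*(4/(-3 + 2*(-2))**2) = 3 + (-12 + 5)*(4/(-3 - 4)**2) = 3 - 28/(-7)**2 = 3 - 28/49 = 3 - 7*4/49 = 3 - 4/7 = 17/7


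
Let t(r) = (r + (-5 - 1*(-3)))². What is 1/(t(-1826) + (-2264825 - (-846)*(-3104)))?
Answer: -1/1549225 ≈ -6.4548e-7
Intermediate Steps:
t(r) = (-2 + r)² (t(r) = (r + (-5 + 3))² = (r - 2)² = (-2 + r)²)
1/(t(-1826) + (-2264825 - (-846)*(-3104))) = 1/((-2 - 1826)² + (-2264825 - (-846)*(-3104))) = 1/((-1828)² + (-2264825 - 1*2625984)) = 1/(3341584 + (-2264825 - 2625984)) = 1/(3341584 - 4890809) = 1/(-1549225) = -1/1549225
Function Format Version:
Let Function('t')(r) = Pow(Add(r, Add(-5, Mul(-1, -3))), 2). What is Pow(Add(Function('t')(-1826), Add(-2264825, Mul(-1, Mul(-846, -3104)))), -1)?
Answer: Rational(-1, 1549225) ≈ -6.4548e-7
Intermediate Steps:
Function('t')(r) = Pow(Add(-2, r), 2) (Function('t')(r) = Pow(Add(r, Add(-5, 3)), 2) = Pow(Add(r, -2), 2) = Pow(Add(-2, r), 2))
Pow(Add(Function('t')(-1826), Add(-2264825, Mul(-1, Mul(-846, -3104)))), -1) = Pow(Add(Pow(Add(-2, -1826), 2), Add(-2264825, Mul(-1, Mul(-846, -3104)))), -1) = Pow(Add(Pow(-1828, 2), Add(-2264825, Mul(-1, 2625984))), -1) = Pow(Add(3341584, Add(-2264825, -2625984)), -1) = Pow(Add(3341584, -4890809), -1) = Pow(-1549225, -1) = Rational(-1, 1549225)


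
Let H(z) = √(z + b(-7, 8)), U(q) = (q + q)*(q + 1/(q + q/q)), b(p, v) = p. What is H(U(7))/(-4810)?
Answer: -√371/9620 ≈ -0.0020022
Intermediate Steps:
U(q) = 2*q*(q + 1/(1 + q)) (U(q) = (2*q)*(q + 1/(q + 1)) = (2*q)*(q + 1/(1 + q)) = 2*q*(q + 1/(1 + q)))
H(z) = √(-7 + z) (H(z) = √(z - 7) = √(-7 + z))
H(U(7))/(-4810) = √(-7 + 2*7*(1 + 7 + 7²)/(1 + 7))/(-4810) = √(-7 + 2*7*(1 + 7 + 49)/8)*(-1/4810) = √(-7 + 2*7*(⅛)*57)*(-1/4810) = √(-7 + 399/4)*(-1/4810) = √(371/4)*(-1/4810) = (√371/2)*(-1/4810) = -√371/9620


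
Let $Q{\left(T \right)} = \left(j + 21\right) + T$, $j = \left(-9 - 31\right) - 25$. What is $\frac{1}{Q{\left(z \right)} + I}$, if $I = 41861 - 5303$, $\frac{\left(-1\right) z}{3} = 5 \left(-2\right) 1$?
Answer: $\frac{1}{36544} \approx 2.7364 \cdot 10^{-5}$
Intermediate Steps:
$j = -65$ ($j = -40 - 25 = -65$)
$z = 30$ ($z = - 3 \cdot 5 \left(-2\right) 1 = - 3 \left(\left(-10\right) 1\right) = \left(-3\right) \left(-10\right) = 30$)
$Q{\left(T \right)} = -44 + T$ ($Q{\left(T \right)} = \left(-65 + 21\right) + T = -44 + T$)
$I = 36558$ ($I = 41861 - 5303 = 36558$)
$\frac{1}{Q{\left(z \right)} + I} = \frac{1}{\left(-44 + 30\right) + 36558} = \frac{1}{-14 + 36558} = \frac{1}{36544}$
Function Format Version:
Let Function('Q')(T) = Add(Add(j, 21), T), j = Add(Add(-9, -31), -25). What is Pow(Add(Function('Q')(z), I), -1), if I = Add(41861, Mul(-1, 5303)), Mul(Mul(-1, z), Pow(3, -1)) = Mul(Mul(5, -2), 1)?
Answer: Rational(1, 36544) ≈ 2.7364e-5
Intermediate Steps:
j = -65 (j = Add(-40, -25) = -65)
z = 30 (z = Mul(-3, Mul(Mul(5, -2), 1)) = Mul(-3, Mul(-10, 1)) = Mul(-3, -10) = 30)
Function('Q')(T) = Add(-44, T) (Function('Q')(T) = Add(Add(-65, 21), T) = Add(-44, T))
I = 36558 (I = Add(41861, -5303) = 36558)
Pow(Add(Function('Q')(z), I), -1) = Pow(Add(Add(-44, 30), 36558), -1) = Pow(Add(-14, 36558), -1) = Pow(36544, -1) = Rational(1, 36544)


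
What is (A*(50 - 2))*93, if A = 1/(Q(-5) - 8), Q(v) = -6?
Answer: -2232/7 ≈ -318.86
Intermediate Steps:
A = -1/14 (A = 1/(-6 - 8) = 1/(-14) = -1/14 ≈ -0.071429)
(A*(50 - 2))*93 = -(50 - 2)/14*93 = -1/14*48*93 = -24/7*93 = -2232/7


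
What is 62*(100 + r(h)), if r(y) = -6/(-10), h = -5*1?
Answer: 31186/5 ≈ 6237.2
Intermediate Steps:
h = -5
r(y) = ⅗ (r(y) = -6*(-⅒) = ⅗)
62*(100 + r(h)) = 62*(100 + ⅗) = 62*(503/5) = 31186/5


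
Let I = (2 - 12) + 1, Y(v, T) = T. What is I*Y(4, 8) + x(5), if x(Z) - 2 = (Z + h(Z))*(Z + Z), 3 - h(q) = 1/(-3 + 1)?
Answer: 15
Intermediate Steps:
h(q) = 7/2 (h(q) = 3 - 1/(-3 + 1) = 3 - 1/(-2) = 3 - 1*(-1/2) = 3 + 1/2 = 7/2)
I = -9 (I = -10 + 1 = -9)
x(Z) = 2 + 2*Z*(7/2 + Z) (x(Z) = 2 + (Z + 7/2)*(Z + Z) = 2 + (7/2 + Z)*(2*Z) = 2 + 2*Z*(7/2 + Z))
I*Y(4, 8) + x(5) = -9*8 + (2 + 2*5**2 + 7*5) = -72 + (2 + 2*25 + 35) = -72 + (2 + 50 + 35) = -72 + 87 = 15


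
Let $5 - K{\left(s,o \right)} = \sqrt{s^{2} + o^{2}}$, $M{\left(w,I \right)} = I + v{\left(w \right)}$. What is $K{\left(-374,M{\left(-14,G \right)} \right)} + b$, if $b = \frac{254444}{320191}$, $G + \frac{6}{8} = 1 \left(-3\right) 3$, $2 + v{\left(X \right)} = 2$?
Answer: $\frac{1855399}{320191} - \frac{\sqrt{2239537}}{4} \approx -368.33$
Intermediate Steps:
$v{\left(X \right)} = 0$ ($v{\left(X \right)} = -2 + 2 = 0$)
$G = - \frac{39}{4}$ ($G = - \frac{3}{4} + 1 \left(-3\right) 3 = - \frac{3}{4} - 9 = - \frac{39}{4} \approx -9.75$)
$b = \frac{254444}{320191}$ ($b = 254444 \cdot \frac{1}{320191} = \frac{254444}{320191} \approx 0.79466$)
$M{\left(w,I \right)} = I$ ($M{\left(w,I \right)} = I + 0 = I$)
$K{\left(s,o \right)} = 5 - \sqrt{o^{2} + s^{2}}$ ($K{\left(s,o \right)} = 5 - \sqrt{s^{2} + o^{2}} = 5 - \sqrt{o^{2} + s^{2}}$)
$K{\left(-374,M{\left(-14,G \right)} \right)} + b = \left(5 - \sqrt{\left(- \frac{39}{4}\right)^{2} + \left(-374\right)^{2}}\right) + \frac{254444}{320191} = \left(5 - \sqrt{\frac{1521}{16} + 139876}\right) + \frac{254444}{320191} = \left(5 - \sqrt{\frac{2239537}{16}}\right) + \frac{254444}{320191} = \left(5 - \frac{\sqrt{2239537}}{4}\right) + \frac{254444}{320191} = \frac{1855399}{320191} - \frac{\sqrt{2239537}}{4}$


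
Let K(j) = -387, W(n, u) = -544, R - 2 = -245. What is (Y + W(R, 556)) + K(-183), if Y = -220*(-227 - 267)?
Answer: 107749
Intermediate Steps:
R = -243 (R = 2 - 245 = -243)
Y = 108680 (Y = -220*(-494) = 108680)
(Y + W(R, 556)) + K(-183) = (108680 - 544) - 387 = 108136 - 387 = 107749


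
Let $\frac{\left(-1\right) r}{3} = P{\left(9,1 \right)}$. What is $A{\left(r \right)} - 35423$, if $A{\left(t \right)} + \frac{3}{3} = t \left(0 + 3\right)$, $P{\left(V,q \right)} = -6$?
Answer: $-35370$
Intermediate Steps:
$r = 18$ ($r = \left(-3\right) \left(-6\right) = 18$)
$A{\left(t \right)} = -1 + 3 t$ ($A{\left(t \right)} = -1 + t \left(0 + 3\right) = -1 + t 3 = -1 + 3 t$)
$A{\left(r \right)} - 35423 = \left(-1 + 3 \cdot 18\right) - 35423 = \left(-1 + 54\right) - 35423 = 53 - 35423 = -35370$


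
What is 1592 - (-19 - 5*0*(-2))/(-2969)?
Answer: 4726629/2969 ≈ 1592.0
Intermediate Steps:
1592 - (-19 - 5*0*(-2))/(-2969) = 1592 - (-19 + 0*(-2))*(-1/2969) = 1592 - (-19 + 0)*(-1/2969) = 1592 - 1*(-19)*(-1/2969) = 1592 + 19*(-1/2969) = 1592 - 19/2969 = 4726629/2969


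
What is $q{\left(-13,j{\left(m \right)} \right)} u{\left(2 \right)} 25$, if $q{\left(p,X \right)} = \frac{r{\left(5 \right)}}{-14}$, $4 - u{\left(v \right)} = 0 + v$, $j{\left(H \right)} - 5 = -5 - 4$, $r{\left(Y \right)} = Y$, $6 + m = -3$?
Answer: $- \frac{125}{7} \approx -17.857$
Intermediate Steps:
$m = -9$ ($m = -6 - 3 = -9$)
$j{\left(H \right)} = -4$ ($j{\left(H \right)} = 5 - 9 = -4$)
$u{\left(v \right)} = 4 - v$ ($u{\left(v \right)} = 4 - \left(0 + v\right) = 4 - v$)
$q{\left(p,X \right)} = - \frac{5}{14}$ ($q{\left(p,X \right)} = \frac{5}{-14} = 5 \left(- \frac{1}{14}\right) = - \frac{5}{14}$)
$q{\left(-13,j{\left(m \right)} \right)} u{\left(2 \right)} 25 = - \frac{5 \left(4 - 2\right)}{14} \cdot 25 = \left(- \frac{5}{14}\right) 2 \cdot 25 = \left(- \frac{5}{7}\right) 25 = - \frac{125}{7}$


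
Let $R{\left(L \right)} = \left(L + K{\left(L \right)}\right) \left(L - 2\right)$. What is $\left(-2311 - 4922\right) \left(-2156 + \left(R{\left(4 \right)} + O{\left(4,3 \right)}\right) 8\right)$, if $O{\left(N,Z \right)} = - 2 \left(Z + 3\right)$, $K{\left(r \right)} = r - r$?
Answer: $15825804$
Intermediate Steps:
$K{\left(r \right)} = 0$
$R{\left(L \right)} = L \left(-2 + L\right)$ ($R{\left(L \right)} = \left(L + 0\right) \left(L - 2\right) = L \left(-2 + L\right)$)
$O{\left(N,Z \right)} = -6 - 2 Z$ ($O{\left(N,Z \right)} = - 2 \left(3 + Z\right) = -6 - 2 Z$)
$\left(-2311 - 4922\right) \left(-2156 + \left(R{\left(4 \right)} + O{\left(4,3 \right)}\right) 8\right) = \left(-2311 - 4922\right) \left(-2156 + \left(4 \left(-2 + 4\right) - 12\right) 8\right) = - 7233 \left(-2156 + \left(4 \cdot 2 - 12\right) 8\right) = - 7233 \left(-2156 + \left(8 - 12\right) 8\right) = - 7233 \left(-2156 - 32\right) = \left(-7233\right) \left(-2188\right) = 15825804$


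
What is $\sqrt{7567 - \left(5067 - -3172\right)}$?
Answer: $4 i \sqrt{42} \approx 25.923 i$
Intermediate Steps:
$\sqrt{7567 - \left(5067 - -3172\right)} = \sqrt{7567 - 8239} = \sqrt{-672} = 4 i \sqrt{42}$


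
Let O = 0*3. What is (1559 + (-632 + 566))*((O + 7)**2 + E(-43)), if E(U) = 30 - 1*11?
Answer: 101524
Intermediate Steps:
O = 0
E(U) = 19 (E(U) = 30 - 11 = 19)
(1559 + (-632 + 566))*((O + 7)**2 + E(-43)) = (1559 + (-632 + 566))*((0 + 7)**2 + 19) = (1559 - 66)*(7**2 + 19) = 1493*(49 + 19) = 1493*68 = 101524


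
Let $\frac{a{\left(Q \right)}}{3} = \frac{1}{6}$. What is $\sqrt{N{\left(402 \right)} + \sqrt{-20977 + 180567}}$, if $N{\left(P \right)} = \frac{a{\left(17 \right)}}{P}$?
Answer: $\frac{\sqrt{201 + 161604 \sqrt{159590}}}{402} \approx 19.987$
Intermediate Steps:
$a{\left(Q \right)} = \frac{1}{2}$ ($a{\left(Q \right)} = \frac{3}{6} = 3 \cdot \frac{1}{6} = \frac{1}{2}$)
$N{\left(P \right)} = \frac{1}{2 P}$
$\sqrt{N{\left(402 \right)} + \sqrt{-20977 + 180567}} = \sqrt{\frac{1}{2 \cdot 402} + \sqrt{-20977 + 180567}} = \sqrt{\frac{1}{2} \cdot \frac{1}{402} + \sqrt{159590}} = \sqrt{\frac{1}{804} + \sqrt{159590}}$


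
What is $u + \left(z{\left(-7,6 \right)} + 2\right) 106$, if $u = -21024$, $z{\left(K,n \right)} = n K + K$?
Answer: $-26006$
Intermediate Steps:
$z{\left(K,n \right)} = K + K n$ ($z{\left(K,n \right)} = K n + K = K + K n$)
$u + \left(z{\left(-7,6 \right)} + 2\right) 106 = -21024 + \left(- 7 \left(1 + 6\right) + 2\right) 106 = -21024 + \left(\left(-7\right) 7 + 2\right) 106 = -21024 + \left(-49 + 2\right) 106 = -21024 - 4982 = -26006$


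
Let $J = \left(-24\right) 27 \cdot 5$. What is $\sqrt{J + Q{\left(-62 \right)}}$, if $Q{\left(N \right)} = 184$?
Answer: $4 i \sqrt{191} \approx 55.281 i$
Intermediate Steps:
$J = -3240$ ($J = \left(-648\right) 5 = -3240$)
$\sqrt{J + Q{\left(-62 \right)}} = \sqrt{-3240 + 184} = \sqrt{-3056} = 4 i \sqrt{191}$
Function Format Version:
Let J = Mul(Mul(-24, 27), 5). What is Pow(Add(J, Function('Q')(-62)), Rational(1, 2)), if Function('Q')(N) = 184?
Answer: Mul(4, I, Pow(191, Rational(1, 2))) ≈ Mul(55.281, I)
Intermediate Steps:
J = -3240 (J = Mul(-648, 5) = -3240)
Pow(Add(J, Function('Q')(-62)), Rational(1, 2)) = Pow(Add(-3240, 184), Rational(1, 2)) = Pow(-3056, Rational(1, 2)) = Mul(4, I, Pow(191, Rational(1, 2)))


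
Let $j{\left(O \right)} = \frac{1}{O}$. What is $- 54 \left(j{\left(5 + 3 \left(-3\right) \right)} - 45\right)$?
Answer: $\frac{4887}{2} \approx 2443.5$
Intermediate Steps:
$- 54 \left(j{\left(5 + 3 \left(-3\right) \right)} - 45\right) = - 54 \left(\frac{1}{5 + 3 \left(-3\right)} - 45\right) = - 54 \left(\frac{1}{5 - 9} - 45\right) = - 54 \left(\frac{1}{-4} - 45\right) = - 54 \left(- \frac{1}{4} - 45\right) = \left(-54\right) \left(- \frac{181}{4}\right) = \frac{4887}{2}$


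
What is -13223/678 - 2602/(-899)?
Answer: -10123321/609522 ≈ -16.609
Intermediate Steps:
-13223/678 - 2602/(-899) = -13223*1/678 - 2602*(-1/899) = -13223/678 + 2602/899 = -10123321/609522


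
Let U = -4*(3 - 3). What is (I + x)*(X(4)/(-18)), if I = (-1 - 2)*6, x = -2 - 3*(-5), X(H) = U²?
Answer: 0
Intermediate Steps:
U = 0 (U = -4*0 = 0)
X(H) = 0 (X(H) = 0² = 0)
x = 13 (x = -2 + 15 = 13)
I = -18 (I = -3*6 = -18)
(I + x)*(X(4)/(-18)) = (-18 + 13)*(0/(-18)) = -0*(-1)/18 = -5*0 = 0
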